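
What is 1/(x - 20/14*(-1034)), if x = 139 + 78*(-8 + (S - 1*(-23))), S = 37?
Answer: 7/39705 ≈ 0.00017630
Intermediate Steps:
x = 4195 (x = 139 + 78*(-8 + (37 - 1*(-23))) = 139 + 78*(-8 + (37 + 23)) = 139 + 78*(-8 + 60) = 139 + 78*52 = 139 + 4056 = 4195)
1/(x - 20/14*(-1034)) = 1/(4195 - 20/14*(-1034)) = 1/(4195 - 20*1/14*(-1034)) = 1/(4195 - 10/7*(-1034)) = 1/(4195 + 10340/7) = 1/(39705/7) = 7/39705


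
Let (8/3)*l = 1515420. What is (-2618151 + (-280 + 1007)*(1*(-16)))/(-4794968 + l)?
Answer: 5259566/8453371 ≈ 0.62219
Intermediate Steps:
l = 1136565/2 (l = (3/8)*1515420 = 1136565/2 ≈ 5.6828e+5)
(-2618151 + (-280 + 1007)*(1*(-16)))/(-4794968 + l) = (-2618151 + (-280 + 1007)*(1*(-16)))/(-4794968 + 1136565/2) = (-2618151 + 727*(-16))/(-8453371/2) = (-2618151 - 11632)*(-2/8453371) = -2629783*(-2/8453371) = 5259566/8453371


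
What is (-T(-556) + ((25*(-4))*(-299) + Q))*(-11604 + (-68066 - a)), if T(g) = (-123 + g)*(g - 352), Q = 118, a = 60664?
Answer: 82307855676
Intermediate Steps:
T(g) = (-352 + g)*(-123 + g) (T(g) = (-123 + g)*(-352 + g) = (-352 + g)*(-123 + g))
(-T(-556) + ((25*(-4))*(-299) + Q))*(-11604 + (-68066 - a)) = (-(43296 + (-556)**2 - 475*(-556)) + ((25*(-4))*(-299) + 118))*(-11604 + (-68066 - 1*60664)) = (-(43296 + 309136 + 264100) + (-100*(-299) + 118))*(-11604 + (-68066 - 60664)) = (-1*616532 + (29900 + 118))*(-11604 - 128730) = (-616532 + 30018)*(-140334) = -586514*(-140334) = 82307855676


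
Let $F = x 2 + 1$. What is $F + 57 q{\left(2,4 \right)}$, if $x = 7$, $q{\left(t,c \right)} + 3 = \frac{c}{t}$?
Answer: $-42$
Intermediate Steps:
$q{\left(t,c \right)} = -3 + \frac{c}{t}$
$F = 15$ ($F = 7 \cdot 2 + 1 = 14 + 1 = 15$)
$F + 57 q{\left(2,4 \right)} = 15 + 57 \left(-3 + \frac{4}{2}\right) = 15 + 57 \left(-3 + 4 \cdot \frac{1}{2}\right) = 15 + 57 \left(-3 + 2\right) = 15 + 57 \left(-1\right) = 15 - 57 = -42$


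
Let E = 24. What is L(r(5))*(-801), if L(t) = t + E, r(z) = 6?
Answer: -24030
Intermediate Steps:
L(t) = 24 + t (L(t) = t + 24 = 24 + t)
L(r(5))*(-801) = (24 + 6)*(-801) = 30*(-801) = -24030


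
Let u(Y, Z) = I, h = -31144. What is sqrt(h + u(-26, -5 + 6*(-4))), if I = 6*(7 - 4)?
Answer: I*sqrt(31126) ≈ 176.43*I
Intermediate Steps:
I = 18 (I = 6*3 = 18)
u(Y, Z) = 18
sqrt(h + u(-26, -5 + 6*(-4))) = sqrt(-31144 + 18) = sqrt(-31126) = I*sqrt(31126)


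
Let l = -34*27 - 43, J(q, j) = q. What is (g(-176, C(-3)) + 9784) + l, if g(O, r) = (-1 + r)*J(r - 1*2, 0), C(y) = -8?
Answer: 8913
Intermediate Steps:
g(O, r) = (-1 + r)*(-2 + r) (g(O, r) = (-1 + r)*(r - 1*2) = (-1 + r)*(r - 2) = (-1 + r)*(-2 + r))
l = -961 (l = -918 - 43 = -961)
(g(-176, C(-3)) + 9784) + l = ((-1 - 8)*(-2 - 8) + 9784) - 961 = (-9*(-10) + 9784) - 961 = (90 + 9784) - 961 = 9874 - 961 = 8913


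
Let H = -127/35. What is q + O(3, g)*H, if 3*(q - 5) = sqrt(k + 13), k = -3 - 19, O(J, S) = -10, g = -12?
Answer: 289/7 + I ≈ 41.286 + 1.0*I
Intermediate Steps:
H = -127/35 (H = -127*1/35 = -127/35 ≈ -3.6286)
k = -22
q = 5 + I (q = 5 + sqrt(-22 + 13)/3 = 5 + sqrt(-9)/3 = 5 + (3*I)/3 = 5 + I ≈ 5.0 + 1.0*I)
q + O(3, g)*H = (5 + I) - 10*(-127/35) = (5 + I) + 254/7 = 289/7 + I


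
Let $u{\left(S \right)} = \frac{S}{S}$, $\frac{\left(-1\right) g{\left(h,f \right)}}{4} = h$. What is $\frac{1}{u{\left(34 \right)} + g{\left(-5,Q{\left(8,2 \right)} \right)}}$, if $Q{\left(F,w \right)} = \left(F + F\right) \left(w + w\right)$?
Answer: $\frac{1}{21} \approx 0.047619$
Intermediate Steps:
$Q{\left(F,w \right)} = 4 F w$ ($Q{\left(F,w \right)} = 2 F 2 w = 4 F w$)
$g{\left(h,f \right)} = - 4 h$
$u{\left(S \right)} = 1$
$\frac{1}{u{\left(34 \right)} + g{\left(-5,Q{\left(8,2 \right)} \right)}} = \frac{1}{1 - -20} = \frac{1}{1 + 20} = \frac{1}{21}$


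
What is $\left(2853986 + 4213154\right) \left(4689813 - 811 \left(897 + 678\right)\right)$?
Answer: $24116530444320$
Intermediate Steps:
$\left(2853986 + 4213154\right) \left(4689813 - 811 \left(897 + 678\right)\right) = 7067140 \left(4689813 - 1277325\right) = 7067140 \cdot 3412488 = 24116530444320$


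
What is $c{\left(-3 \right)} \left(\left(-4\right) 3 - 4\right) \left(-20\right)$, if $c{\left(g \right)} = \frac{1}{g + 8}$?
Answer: $64$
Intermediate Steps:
$c{\left(g \right)} = \frac{1}{8 + g}$
$c{\left(-3 \right)} \left(\left(-4\right) 3 - 4\right) \left(-20\right) = \frac{\left(-4\right) 3 - 4}{8 - 3} \left(-20\right) = \frac{-12 - 4}{5} \left(-20\right) = \frac{1}{5} \left(-16\right) \left(-20\right) = \left(- \frac{16}{5}\right) \left(-20\right) = 64$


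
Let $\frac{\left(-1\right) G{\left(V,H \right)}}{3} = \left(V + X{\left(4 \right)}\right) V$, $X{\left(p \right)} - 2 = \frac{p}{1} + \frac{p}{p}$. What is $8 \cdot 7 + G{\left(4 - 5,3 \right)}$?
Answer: $74$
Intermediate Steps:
$X{\left(p \right)} = 3 + p$ ($X{\left(p \right)} = 2 + \left(\frac{p}{1} + \frac{p}{p}\right) = 2 + \left(p 1 + 1\right) = 2 + \left(p + 1\right) = 2 + \left(1 + p\right) = 3 + p$)
$G{\left(V,H \right)} = - 3 V \left(7 + V\right)$ ($G{\left(V,H \right)} = - 3 \left(V + \left(3 + 4\right)\right) V = - 3 \left(V + 7\right) V = - 3 \left(7 + V\right) V = - 3 V \left(7 + V\right)$)
$8 \cdot 7 + G{\left(4 - 5,3 \right)} = 8 \cdot 7 - 3 \left(4 - 5\right) \left(7 + \left(4 - 5\right)\right) = 56 - - 3 \left(7 - 1\right) = 56 - \left(-3\right) 6 = 56 + 18 = 74$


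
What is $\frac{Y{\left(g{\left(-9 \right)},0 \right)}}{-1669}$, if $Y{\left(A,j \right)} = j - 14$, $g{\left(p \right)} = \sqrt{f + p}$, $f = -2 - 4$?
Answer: $\frac{14}{1669} \approx 0.0083883$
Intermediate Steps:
$f = -6$
$g{\left(p \right)} = \sqrt{-6 + p}$
$Y{\left(A,j \right)} = -14 + j$
$\frac{Y{\left(g{\left(-9 \right)},0 \right)}}{-1669} = \frac{-14 + 0}{-1669} = \left(-14\right) \left(- \frac{1}{1669}\right) = \frac{14}{1669}$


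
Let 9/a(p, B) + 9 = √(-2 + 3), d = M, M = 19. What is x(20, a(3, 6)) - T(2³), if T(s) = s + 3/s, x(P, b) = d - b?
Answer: 47/4 ≈ 11.750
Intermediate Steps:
d = 19
a(p, B) = -9/8 (a(p, B) = 9/(-9 + √(-2 + 3)) = 9/(-9 + √1) = 9/(-9 + 1) = 9/(-8) = 9*(-⅛) = -9/8)
x(P, b) = 19 - b
x(20, a(3, 6)) - T(2³) = (19 - 1*(-9/8)) - (2³ + 3/(2³)) = (19 + 9/8) - (8 + 3/8) = 161/8 - (8 + 3*(⅛)) = 161/8 - (8 + 3/8) = 161/8 - 1*67/8 = 161/8 - 67/8 = 47/4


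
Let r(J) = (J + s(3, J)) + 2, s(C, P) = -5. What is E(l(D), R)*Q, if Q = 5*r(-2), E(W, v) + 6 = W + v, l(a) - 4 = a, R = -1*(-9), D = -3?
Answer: -100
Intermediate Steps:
R = 9
l(a) = 4 + a
r(J) = -3 + J (r(J) = (J - 5) + 2 = (-5 + J) + 2 = -3 + J)
E(W, v) = -6 + W + v (E(W, v) = -6 + (W + v) = -6 + W + v)
Q = -25 (Q = 5*(-3 - 2) = 5*(-5) = -25)
E(l(D), R)*Q = (-6 + (4 - 3) + 9)*(-25) = (-6 + 1 + 9)*(-25) = 4*(-25) = -100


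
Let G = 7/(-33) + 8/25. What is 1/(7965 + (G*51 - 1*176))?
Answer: 275/2143488 ≈ 0.00012830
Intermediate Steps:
G = 89/825 (G = 7*(-1/33) + 8*(1/25) = -7/33 + 8/25 = 89/825 ≈ 0.10788)
1/(7965 + (G*51 - 1*176)) = 1/(7965 + ((89/825)*51 - 1*176)) = 1/(7965 + (1513/275 - 176)) = 1/(7965 - 46887/275) = 1/(2143488/275) = 275/2143488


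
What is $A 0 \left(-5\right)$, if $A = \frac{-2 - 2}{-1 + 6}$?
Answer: $0$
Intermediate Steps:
$A = - \frac{4}{5} \approx -0.8$
$A 0 \left(-5\right) = \left(- \frac{4}{5}\right) 0 \left(-5\right) = 0 \left(-5\right) = 0$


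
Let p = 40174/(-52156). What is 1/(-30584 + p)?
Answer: -26078/797589639 ≈ -3.2696e-5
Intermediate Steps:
p = -20087/26078 (p = 40174*(-1/52156) = -20087/26078 ≈ -0.77027)
1/(-30584 + p) = 1/(-30584 - 20087/26078) = 1/(-797589639/26078) = -26078/797589639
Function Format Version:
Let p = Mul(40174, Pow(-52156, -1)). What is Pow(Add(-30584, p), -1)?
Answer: Rational(-26078, 797589639) ≈ -3.2696e-5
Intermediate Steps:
p = Rational(-20087, 26078) (p = Mul(40174, Rational(-1, 52156)) = Rational(-20087, 26078) ≈ -0.77027)
Pow(Add(-30584, p), -1) = Pow(Add(-30584, Rational(-20087, 26078)), -1) = Pow(Rational(-797589639, 26078), -1) = Rational(-26078, 797589639)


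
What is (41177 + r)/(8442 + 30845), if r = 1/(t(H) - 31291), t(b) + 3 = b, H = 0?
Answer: 1288593037/1229447378 ≈ 1.0481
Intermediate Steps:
t(b) = -3 + b
r = -1/31294 (r = 1/((-3 + 0) - 31291) = 1/(-3 - 31291) = 1/(-31294) = -1/31294 ≈ -3.1955e-5)
(41177 + r)/(8442 + 30845) = (41177 - 1/31294)/(8442 + 30845) = (1288593037/31294)/39287 = (1288593037/31294)*(1/39287) = 1288593037/1229447378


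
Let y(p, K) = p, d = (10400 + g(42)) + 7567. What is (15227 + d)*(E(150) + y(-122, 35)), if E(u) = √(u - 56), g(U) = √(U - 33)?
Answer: -4050034 + 33197*√94 ≈ -3.7282e+6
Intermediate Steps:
g(U) = √(-33 + U)
d = 17970 (d = (10400 + √(-33 + 42)) + 7567 = (10400 + √9) + 7567 = (10400 + 3) + 7567 = 10403 + 7567 = 17970)
E(u) = √(-56 + u)
(15227 + d)*(E(150) + y(-122, 35)) = (15227 + 17970)*(√(-56 + 150) - 122) = 33197*(√94 - 122) = 33197*(-122 + √94) = -4050034 + 33197*√94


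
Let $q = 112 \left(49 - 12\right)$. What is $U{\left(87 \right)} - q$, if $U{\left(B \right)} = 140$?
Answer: $-4004$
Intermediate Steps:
$q = 4144$ ($q = 112 \cdot 37 = 4144$)
$U{\left(87 \right)} - q = 140 - 4144 = -4004$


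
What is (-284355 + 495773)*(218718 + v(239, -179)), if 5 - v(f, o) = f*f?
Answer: 34165571636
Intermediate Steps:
v(f, o) = 5 - f² (v(f, o) = 5 - f*f = 5 - f²)
(-284355 + 495773)*(218718 + v(239, -179)) = (-284355 + 495773)*(218718 + (5 - 1*239²)) = 211418*(218718 + (5 - 1*57121)) = 211418*(218718 + (5 - 57121)) = 211418*(218718 - 57116) = 211418*161602 = 34165571636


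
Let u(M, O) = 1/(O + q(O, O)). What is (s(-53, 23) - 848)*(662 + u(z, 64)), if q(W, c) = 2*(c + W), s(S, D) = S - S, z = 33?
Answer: -11227573/20 ≈ -5.6138e+5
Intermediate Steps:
s(S, D) = 0
q(W, c) = 2*W + 2*c (q(W, c) = 2*(W + c) = 2*W + 2*c)
u(M, O) = 1/(5*O) (u(M, O) = 1/(O + (2*O + 2*O)) = 1/(O + 4*O) = 1/(5*O))
(s(-53, 23) - 848)*(662 + u(z, 64)) = (0 - 848)*(662 + (⅕)/64) = -848*(662 + (⅕)*(1/64)) = -848*(662 + 1/320) = -848*211841/320 = -11227573/20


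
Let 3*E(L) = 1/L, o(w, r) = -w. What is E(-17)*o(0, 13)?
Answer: 0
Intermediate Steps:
E(L) = 1/(3*L)
E(-17)*o(0, 13) = ((⅓)/(-17))*(-1*0) = ((⅓)*(-1/17))*0 = -1/51*0 = 0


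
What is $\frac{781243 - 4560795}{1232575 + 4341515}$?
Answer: $- \frac{1889776}{2787045} \approx -0.67806$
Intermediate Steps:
$\frac{781243 - 4560795}{1232575 + 4341515} = - \frac{3779552}{5574090} = \left(-3779552\right) \frac{1}{5574090} = - \frac{1889776}{2787045}$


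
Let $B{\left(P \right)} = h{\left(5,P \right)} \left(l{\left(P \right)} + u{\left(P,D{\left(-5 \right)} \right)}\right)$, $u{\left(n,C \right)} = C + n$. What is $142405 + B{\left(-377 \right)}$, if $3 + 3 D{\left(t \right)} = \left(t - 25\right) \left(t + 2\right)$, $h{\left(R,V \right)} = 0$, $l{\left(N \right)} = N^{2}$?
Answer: $142405$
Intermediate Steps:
$D{\left(t \right)} = -1 + \frac{\left(-25 + t\right) \left(2 + t\right)}{3}$ ($D{\left(t \right)} = -1 + \frac{\left(t - 25\right) \left(t + 2\right)}{3} = -1 + \frac{\left(t - 25\right) \left(2 + t\right)}{3} = -1 + \frac{\left(-25 + t\right) \left(2 + t\right)}{3}$)
$B{\left(P \right)} = 0$ ($B{\left(P \right)} = 0 \left(P^{2} + \left(\left(- \frac{53}{3} - - \frac{115}{3} + \frac{\left(-5\right)^{2}}{3}\right) + P\right)\right) = 0 \left(P^{2} + \left(\left(- \frac{53}{3} + \frac{115}{3} + \frac{1}{3} \cdot 25\right) + P\right)\right) = 0 \left(P^{2} + \left(\left(- \frac{53}{3} + \frac{115}{3} + \frac{25}{3}\right) + P\right)\right) = 0 \left(P^{2} + \left(29 + P\right)\right) = 0 \left(29 + P + P^{2}\right) = 0$)
$142405 + B{\left(-377 \right)} = 142405 + 0 = 142405$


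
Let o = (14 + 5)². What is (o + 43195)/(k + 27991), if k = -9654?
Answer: 43556/18337 ≈ 2.3753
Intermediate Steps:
o = 361 (o = 19² = 361)
(o + 43195)/(k + 27991) = (361 + 43195)/(-9654 + 27991) = 43556/18337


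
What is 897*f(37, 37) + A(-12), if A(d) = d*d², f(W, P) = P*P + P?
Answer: 1259454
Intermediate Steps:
f(W, P) = P + P² (f(W, P) = P² + P = P + P²)
A(d) = d³
897*f(37, 37) + A(-12) = 897*(37*(1 + 37)) + (-12)³ = 897*(37*38) - 1728 = 897*1406 - 1728 = 1261182 - 1728 = 1259454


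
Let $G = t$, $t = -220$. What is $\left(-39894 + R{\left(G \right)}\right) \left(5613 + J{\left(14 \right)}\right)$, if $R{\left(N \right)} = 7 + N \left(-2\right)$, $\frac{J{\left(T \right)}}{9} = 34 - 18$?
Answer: $-227096379$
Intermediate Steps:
$G = -220$
$J{\left(T \right)} = 144$ ($J{\left(T \right)} = 9 \left(34 - 18\right) = 9 \cdot 16 = 144$)
$R{\left(N \right)} = 7 - 2 N$
$\left(-39894 + R{\left(G \right)}\right) \left(5613 + J{\left(14 \right)}\right) = \left(-39894 + \left(7 - -440\right)\right) \left(5613 + 144\right) = \left(-39894 + \left(7 + 440\right)\right) 5757 = \left(-39894 + 447\right) 5757 = \left(-39447\right) 5757 = -227096379$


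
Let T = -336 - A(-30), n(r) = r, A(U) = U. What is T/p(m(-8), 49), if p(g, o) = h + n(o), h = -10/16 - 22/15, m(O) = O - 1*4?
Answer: -36720/5629 ≈ -6.5234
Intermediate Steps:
m(O) = -4 + O (m(O) = O - 4 = -4 + O)
h = -251/120 (h = -10*1/16 - 22*1/15 = -5/8 - 22/15 = -251/120 ≈ -2.0917)
p(g, o) = -251/120 + o
T = -306 (T = -336 - 1*(-30) = -336 + 30 = -306)
T/p(m(-8), 49) = -306/(-251/120 + 49) = -306/5629/120 = -306*120/5629 = -36720/5629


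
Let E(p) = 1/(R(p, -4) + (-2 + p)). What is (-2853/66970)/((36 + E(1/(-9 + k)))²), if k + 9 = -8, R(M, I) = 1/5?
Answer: -162966213/4809027031720 ≈ -3.3888e-5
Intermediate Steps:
R(M, I) = ⅕
k = -17 (k = -9 - 8 = -17)
E(p) = 1/(-9/5 + p) (E(p) = 1/(⅕ + (-2 + p)) = 1/(-9/5 + p))
(-2853/66970)/((36 + E(1/(-9 + k)))²) = (-2853/66970)/((36 + 5/(-9 + 5/(-9 - 17)))²) = (-2853*1/66970)/((36 + 5/(-9 + 5/(-26)))²) = -2853/(66970*(36 + 5/(-9 + 5*(-1/26)))²) = -2853/(66970*(36 + 5/(-9 - 5/26))²) = -2853/(66970*(36 + 5/(-239/26))²) = -2853/(66970*(36 + 5*(-26/239))²) = -2853/(66970*(36 - 130/239)²) = -2853/(66970*((8474/239)²)) = -2853/(66970*71808676/57121) = -2853/66970*57121/71808676 = -162966213/4809027031720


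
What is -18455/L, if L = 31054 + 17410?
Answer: -18455/48464 ≈ -0.38080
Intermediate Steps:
L = 48464
-18455/L = -18455/48464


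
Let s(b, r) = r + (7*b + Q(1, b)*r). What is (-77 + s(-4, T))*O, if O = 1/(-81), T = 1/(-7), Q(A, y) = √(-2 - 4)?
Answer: 736/567 + I*√6/567 ≈ 1.2981 + 0.0043201*I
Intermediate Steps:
Q(A, y) = I*√6 (Q(A, y) = √(-6) = I*√6)
T = -⅐ ≈ -0.14286
O = -1/81 ≈ -0.012346
s(b, r) = r + 7*b + I*r*√6 (s(b, r) = r + (7*b + (I*√6)*r) = r + (7*b + I*r*√6) = r + 7*b + I*r*√6)
(-77 + s(-4, T))*O = (-77 + (-⅐ + 7*(-4) + I*(-⅐)*√6))*(-1/81) = (-77 + (-⅐ - 28 - I*√6/7))*(-1/81) = (-77 + (-197/7 - I*√6/7))*(-1/81) = (-736/7 - I*√6/7)*(-1/81) = 736/567 + I*√6/567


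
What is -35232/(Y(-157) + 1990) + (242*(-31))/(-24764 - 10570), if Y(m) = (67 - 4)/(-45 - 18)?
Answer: -5256265/300339 ≈ -17.501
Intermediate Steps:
Y(m) = -1 (Y(m) = 63/(-63) = 63*(-1/63) = -1)
-35232/(Y(-157) + 1990) + (242*(-31))/(-24764 - 10570) = -35232/(-1 + 1990) + (242*(-31))/(-24764 - 10570) = -35232/1989 - 7502/(-35334) = -35232*1/1989 - 7502*(-1/35334) = -11744/663 + 3751/17667 = -5256265/300339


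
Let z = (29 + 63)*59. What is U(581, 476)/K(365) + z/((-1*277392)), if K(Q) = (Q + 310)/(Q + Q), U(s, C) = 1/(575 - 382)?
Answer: -8410609/602287380 ≈ -0.013964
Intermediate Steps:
z = 5428 (z = 92*59 = 5428)
U(s, C) = 1/193
K(Q) = (310 + Q)/(2*Q) (K(Q) = (310 + Q)/((2*Q)) = (310 + Q)*(1/(2*Q)) = (310 + Q)/(2*Q))
U(581, 476)/K(365) + z/((-1*277392)) = 1/(193*(((½)*(310 + 365)/365))) + 5428/((-1*277392)) = 1/(193*(((½)*(1/365)*675))) + 5428/(-277392) = 1/(193*(135/146)) + 5428*(-1/277392) = (1/193)*(146/135) - 1357/69348 = 146/26055 - 1357/69348 = -8410609/602287380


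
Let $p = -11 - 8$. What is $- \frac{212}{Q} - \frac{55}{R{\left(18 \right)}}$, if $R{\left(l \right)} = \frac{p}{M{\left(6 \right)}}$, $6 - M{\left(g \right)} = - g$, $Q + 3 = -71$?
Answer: $\frac{26434}{703} \approx 37.602$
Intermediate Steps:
$Q = -74$ ($Q = -3 - 71 = -74$)
$M{\left(g \right)} = 6 + g$ ($M{\left(g \right)} = 6 - - g = 6 + g$)
$p = -19$
$R{\left(l \right)} = - \frac{19}{12}$ ($R{\left(l \right)} = - \frac{19}{6 + 6} = - \frac{19}{12}$)
$- \frac{212}{Q} - \frac{55}{R{\left(18 \right)}} = - \frac{212}{-74} - \frac{55}{- \frac{19}{12}} = \left(-212\right) \left(- \frac{1}{74}\right) - - \frac{660}{19} = \frac{106}{37} + \frac{660}{19} = \frac{26434}{703}$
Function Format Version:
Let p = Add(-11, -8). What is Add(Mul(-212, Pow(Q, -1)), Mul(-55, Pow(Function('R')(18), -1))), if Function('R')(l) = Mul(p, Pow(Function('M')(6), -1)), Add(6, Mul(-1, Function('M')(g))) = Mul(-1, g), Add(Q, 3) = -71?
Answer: Rational(26434, 703) ≈ 37.602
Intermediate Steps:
Q = -74 (Q = Add(-3, -71) = -74)
Function('M')(g) = Add(6, g) (Function('M')(g) = Add(6, Mul(-1, Mul(-1, g))) = Add(6, g))
p = -19
Function('R')(l) = Rational(-19, 12) (Function('R')(l) = Mul(-19, Pow(Add(6, 6), -1)) = Mul(-19, Pow(12, -1)) = Mul(-19, Rational(1, 12)) = Rational(-19, 12))
Add(Mul(-212, Pow(Q, -1)), Mul(-55, Pow(Function('R')(18), -1))) = Add(Mul(-212, Pow(-74, -1)), Mul(-55, Pow(Rational(-19, 12), -1))) = Add(Mul(-212, Rational(-1, 74)), Mul(-55, Rational(-12, 19))) = Add(Rational(106, 37), Rational(660, 19)) = Rational(26434, 703)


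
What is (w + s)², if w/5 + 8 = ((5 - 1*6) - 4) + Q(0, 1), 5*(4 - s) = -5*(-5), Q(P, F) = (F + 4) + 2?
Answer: 961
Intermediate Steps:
Q(P, F) = 6 + F (Q(P, F) = (4 + F) + 2 = 6 + F)
s = -1 (s = 4 - (-1)*(-5) = 4 - ⅕*25 = 4 - 5 = -1)
w = -30 (w = -40 + 5*(((5 - 1*6) - 4) + (6 + 1)) = -40 + 5*(((5 - 6) - 4) + 7) = -40 + 5*((-1 - 4) + 7) = -40 + 5*(-5 + 7) = -40 + 5*2 = -40 + 10 = -30)
(w + s)² = (-30 - 1)² = (-31)² = 961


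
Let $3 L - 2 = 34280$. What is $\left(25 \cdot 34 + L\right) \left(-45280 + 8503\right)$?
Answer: $-451523488$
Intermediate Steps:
$L = \frac{34282}{3}$ ($L = \frac{2}{3} + \frac{1}{3} \cdot 34280 = \frac{2}{3} + \frac{34280}{3} = \frac{34282}{3} \approx 11427.0$)
$\left(25 \cdot 34 + L\right) \left(-45280 + 8503\right) = \left(25 \cdot 34 + \frac{34282}{3}\right) \left(-45280 + 8503\right) = \left(850 + \frac{34282}{3}\right) \left(-36777\right) = \frac{36832}{3} \left(-36777\right) = -451523488$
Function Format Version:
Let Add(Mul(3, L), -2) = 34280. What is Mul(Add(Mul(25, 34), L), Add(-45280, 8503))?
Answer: -451523488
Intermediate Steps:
L = Rational(34282, 3) (L = Add(Rational(2, 3), Mul(Rational(1, 3), 34280)) = Add(Rational(2, 3), Rational(34280, 3)) = Rational(34282, 3) ≈ 11427.)
Mul(Add(Mul(25, 34), L), Add(-45280, 8503)) = Mul(Add(Mul(25, 34), Rational(34282, 3)), Add(-45280, 8503)) = Mul(Add(850, Rational(34282, 3)), -36777) = Mul(Rational(36832, 3), -36777) = -451523488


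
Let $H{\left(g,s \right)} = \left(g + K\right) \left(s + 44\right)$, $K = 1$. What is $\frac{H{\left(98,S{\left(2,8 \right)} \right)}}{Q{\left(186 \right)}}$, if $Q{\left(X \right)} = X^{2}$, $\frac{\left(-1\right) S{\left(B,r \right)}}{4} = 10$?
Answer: $\frac{11}{961} \approx 0.011446$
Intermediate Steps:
$S{\left(B,r \right)} = -40$ ($S{\left(B,r \right)} = \left(-4\right) 10 = -40$)
$H{\left(g,s \right)} = \left(1 + g\right) \left(44 + s\right)$ ($H{\left(g,s \right)} = \left(g + 1\right) \left(s + 44\right) = \left(1 + g\right) \left(44 + s\right)$)
$\frac{H{\left(98,S{\left(2,8 \right)} \right)}}{Q{\left(186 \right)}} = \frac{44 - 40 + 44 \cdot 98 + 98 \left(-40\right)}{186^{2}} = \frac{44 - 40 + 4312 - 3920}{34596} = 396 \cdot \frac{1}{34596} = \frac{11}{961}$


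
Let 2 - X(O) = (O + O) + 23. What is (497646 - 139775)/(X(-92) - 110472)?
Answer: -357871/110309 ≈ -3.2443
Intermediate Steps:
X(O) = -21 - 2*O (X(O) = 2 - ((O + O) + 23) = 2 - (2*O + 23) = 2 - (23 + 2*O) = 2 + (-23 - 2*O) = -21 - 2*O)
(497646 - 139775)/(X(-92) - 110472) = (497646 - 139775)/((-21 - 2*(-92)) - 110472) = 357871/((-21 + 184) - 110472) = 357871/(163 - 110472) = 357871/(-110309) = 357871*(-1/110309) = -357871/110309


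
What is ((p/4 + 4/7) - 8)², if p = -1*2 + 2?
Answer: 2704/49 ≈ 55.184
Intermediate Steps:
p = 0 (p = -2 + 2 = 0)
((p/4 + 4/7) - 8)² = ((0/4 + 4/7) - 8)² = ((0*(¼) + 4*(⅐)) - 8)² = ((0 + 4/7) - 8)² = (4/7 - 8)² = (-52/7)² = 2704/49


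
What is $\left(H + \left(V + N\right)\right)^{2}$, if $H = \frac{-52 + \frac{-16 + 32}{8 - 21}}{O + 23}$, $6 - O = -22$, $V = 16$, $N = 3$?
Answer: $\frac{141729025}{439569} \approx 322.43$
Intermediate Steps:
$O = 28$ ($O = 6 - -22 = 6 + 22 = 28$)
$H = - \frac{692}{663}$ ($H = \frac{-52 + \frac{-16 + 32}{8 - 21}}{28 + 23} = \frac{-52 + \frac{16}{-13}}{51} = \left(-52 + 16 \left(- \frac{1}{13}\right)\right) \frac{1}{51} = \left(-52 - \frac{16}{13}\right) \frac{1}{51} = \left(- \frac{692}{13}\right) \frac{1}{51} = - \frac{692}{663} \approx -1.0437$)
$\left(H + \left(V + N\right)\right)^{2} = \left(- \frac{692}{663} + \left(16 + 3\right)\right)^{2} = \left(- \frac{692}{663} + 19\right)^{2} = \left(\frac{11905}{663}\right)^{2} = \frac{141729025}{439569}$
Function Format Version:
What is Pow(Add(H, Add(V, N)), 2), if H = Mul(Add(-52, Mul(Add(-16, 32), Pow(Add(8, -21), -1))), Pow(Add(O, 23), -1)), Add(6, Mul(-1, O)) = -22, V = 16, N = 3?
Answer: Rational(141729025, 439569) ≈ 322.43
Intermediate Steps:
O = 28 (O = Add(6, Mul(-1, -22)) = Add(6, 22) = 28)
H = Rational(-692, 663) (H = Mul(Add(-52, Mul(Add(-16, 32), Pow(Add(8, -21), -1))), Pow(Add(28, 23), -1)) = Mul(Add(-52, Mul(16, Pow(-13, -1))), Pow(51, -1)) = Mul(Add(-52, Mul(16, Rational(-1, 13))), Rational(1, 51)) = Mul(Add(-52, Rational(-16, 13)), Rational(1, 51)) = Mul(Rational(-692, 13), Rational(1, 51)) = Rational(-692, 663) ≈ -1.0437)
Pow(Add(H, Add(V, N)), 2) = Pow(Add(Rational(-692, 663), Add(16, 3)), 2) = Pow(Add(Rational(-692, 663), 19), 2) = Pow(Rational(11905, 663), 2) = Rational(141729025, 439569)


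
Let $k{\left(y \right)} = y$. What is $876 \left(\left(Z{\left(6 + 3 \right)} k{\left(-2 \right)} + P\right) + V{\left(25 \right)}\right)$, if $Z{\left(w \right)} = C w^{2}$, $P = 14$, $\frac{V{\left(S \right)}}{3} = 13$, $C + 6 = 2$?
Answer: $614076$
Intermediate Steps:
$C = -4$ ($C = -6 + 2 = -4$)
$V{\left(S \right)} = 39$ ($V{\left(S \right)} = 3 \cdot 13 = 39$)
$Z{\left(w \right)} = - 4 w^{2}$
$876 \left(\left(Z{\left(6 + 3 \right)} k{\left(-2 \right)} + P\right) + V{\left(25 \right)}\right) = 876 \left(\left(- 4 \left(6 + 3\right)^{2} \left(-2\right) + 14\right) + 39\right) = 876 \left(\left(- 4 \cdot 9^{2} \left(-2\right) + 14\right) + 39\right) = 876 \left(\left(\left(-4\right) 81 \left(-2\right) + 14\right) + 39\right) = 876 \left(\left(\left(-324\right) \left(-2\right) + 14\right) + 39\right) = 876 \left(\left(648 + 14\right) + 39\right) = 876 \left(662 + 39\right) = 876 \cdot 701 = 614076$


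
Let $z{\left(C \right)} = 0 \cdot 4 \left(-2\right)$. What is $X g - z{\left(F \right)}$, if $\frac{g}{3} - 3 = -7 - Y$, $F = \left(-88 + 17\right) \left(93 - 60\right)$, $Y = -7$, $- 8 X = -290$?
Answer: $\frac{1305}{4} \approx 326.25$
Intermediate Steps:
$X = \frac{145}{4}$ ($X = \left(- \frac{1}{8}\right) \left(-290\right) = \frac{145}{4} \approx 36.25$)
$F = -2343$ ($F = \left(-71\right) 33 = -2343$)
$z{\left(C \right)} = 0$ ($z{\left(C \right)} = 0 \left(-2\right) = 0$)
$g = 9$ ($g = 9 + 3 \left(-7 - -7\right) = 9 + 3 \left(-7 + 7\right) = 9 + 3 \cdot 0 = 9 + 0 = 9$)
$X g - z{\left(F \right)} = \frac{145}{4} \cdot 9 - 0 = \frac{1305}{4} + 0 = \frac{1305}{4}$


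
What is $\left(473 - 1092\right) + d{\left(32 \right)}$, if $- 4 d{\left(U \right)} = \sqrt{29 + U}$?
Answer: $-619 - \frac{\sqrt{61}}{4} \approx -620.95$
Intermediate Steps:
$d{\left(U \right)} = - \frac{\sqrt{29 + U}}{4}$
$\left(473 - 1092\right) + d{\left(32 \right)} = \left(473 - 1092\right) - \frac{\sqrt{29 + 32}}{4} = -619 - \frac{\sqrt{61}}{4}$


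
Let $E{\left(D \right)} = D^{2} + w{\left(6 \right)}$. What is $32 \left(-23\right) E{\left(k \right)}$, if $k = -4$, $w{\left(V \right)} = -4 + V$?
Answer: $-13248$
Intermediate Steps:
$E{\left(D \right)} = 2 + D^{2}$ ($E{\left(D \right)} = D^{2} + \left(-4 + 6\right) = D^{2} + 2 = 2 + D^{2}$)
$32 \left(-23\right) E{\left(k \right)} = 32 \left(-23\right) \left(2 + \left(-4\right)^{2}\right) = - 736 \left(2 + 16\right) = \left(-736\right) 18 = -13248$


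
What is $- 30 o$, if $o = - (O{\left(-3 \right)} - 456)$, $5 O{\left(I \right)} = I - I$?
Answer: $-13680$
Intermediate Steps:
$O{\left(I \right)} = 0$ ($O{\left(I \right)} = \frac{I - I}{5} = \frac{1}{5} \cdot 0 = 0$)
$o = 456$ ($o = - (0 - 456) = \left(-1\right) \left(-456\right) = 456$)
$- 30 o = \left(-30\right) 456 = -13680$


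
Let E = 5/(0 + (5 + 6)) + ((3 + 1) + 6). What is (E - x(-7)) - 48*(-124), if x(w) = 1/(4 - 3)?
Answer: 65576/11 ≈ 5961.5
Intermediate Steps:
x(w) = 1 (x(w) = 1/1 = 1)
E = 115/11 (E = 5/(0 + 11) + (4 + 6) = 5/11 + 10 = 115/11 ≈ 10.455)
(E - x(-7)) - 48*(-124) = (115/11 - 1*1) - 48*(-124) = (115/11 - 1) + 5952 = 104/11 + 5952 = 65576/11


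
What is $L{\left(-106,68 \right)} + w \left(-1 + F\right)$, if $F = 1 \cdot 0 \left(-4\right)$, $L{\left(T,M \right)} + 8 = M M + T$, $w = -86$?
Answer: $4596$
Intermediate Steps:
$L{\left(T,M \right)} = -8 + T + M^{2}$ ($L{\left(T,M \right)} = -8 + \left(M M + T\right) = -8 + \left(M^{2} + T\right) = -8 + \left(T + M^{2}\right) = -8 + T + M^{2}$)
$F = 0$ ($F = 0 \left(-4\right) = 0$)
$L{\left(-106,68 \right)} + w \left(-1 + F\right) = \left(-8 - 106 + 68^{2}\right) - 86 \left(-1 + 0\right) = \left(-8 - 106 + 4624\right) - -86 = 4510 + 86 = 4596$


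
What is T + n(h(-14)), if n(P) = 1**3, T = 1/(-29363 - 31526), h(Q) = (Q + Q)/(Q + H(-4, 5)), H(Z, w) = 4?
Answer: 60888/60889 ≈ 0.99998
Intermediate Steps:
h(Q) = 2*Q/(4 + Q) (h(Q) = (Q + Q)/(Q + 4) = (2*Q)/(4 + Q) = 2*Q/(4 + Q))
T = -1/60889 (T = 1/(-60889) = -1/60889 ≈ -1.6423e-5)
n(P) = 1
T + n(h(-14)) = -1/60889 + 1 = 60888/60889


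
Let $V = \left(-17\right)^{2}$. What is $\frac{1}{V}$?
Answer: $\frac{1}{289} \approx 0.0034602$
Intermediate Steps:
$V = 289$
$\frac{1}{V} = \frac{1}{289}$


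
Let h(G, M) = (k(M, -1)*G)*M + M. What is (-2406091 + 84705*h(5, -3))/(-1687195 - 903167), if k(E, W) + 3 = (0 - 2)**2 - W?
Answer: 2600678/1295181 ≈ 2.0080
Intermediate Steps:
k(E, W) = 1 - W (k(E, W) = -3 + ((0 - 2)**2 - W) = -3 + ((-2)**2 - W) = -3 + (4 - W) = 1 - W)
h(G, M) = M + 2*G*M (h(G, M) = ((1 - 1*(-1))*G)*M + M = ((1 + 1)*G)*M + M = (2*G)*M + M = 2*G*M + M = M + 2*G*M)
(-2406091 + 84705*h(5, -3))/(-1687195 - 903167) = (-2406091 + 84705*(-3*(1 + 2*5)))/(-1687195 - 903167) = (-2406091 + 84705*(-3*(1 + 10)))/(-2590362) = (-2406091 + 84705*(-3*11))*(-1/2590362) = (-2406091 + 84705*(-33))*(-1/2590362) = (-2406091 - 2795265)*(-1/2590362) = -5201356*(-1/2590362) = 2600678/1295181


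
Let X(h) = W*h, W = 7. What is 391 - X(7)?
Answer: 342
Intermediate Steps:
X(h) = 7*h
391 - X(7) = 391 - 7*7 = 391 - 1*49 = 391 - 49 = 342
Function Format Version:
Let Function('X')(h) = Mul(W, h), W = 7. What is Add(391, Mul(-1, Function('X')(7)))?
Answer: 342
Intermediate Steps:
Function('X')(h) = Mul(7, h)
Add(391, Mul(-1, Function('X')(7))) = Add(391, Mul(-1, Mul(7, 7))) = Add(391, Mul(-1, 49)) = Add(391, -49) = 342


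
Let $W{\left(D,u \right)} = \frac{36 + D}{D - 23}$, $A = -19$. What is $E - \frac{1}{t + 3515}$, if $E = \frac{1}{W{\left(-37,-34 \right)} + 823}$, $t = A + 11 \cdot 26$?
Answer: $\frac{177539}{186758942} \approx 0.00095063$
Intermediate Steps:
$W{\left(D,u \right)} = \frac{36 + D}{-23 + D}$
$t = 267$ ($t = -19 + 11 \cdot 26 = -19 + 286 = 267$)
$E = \frac{60}{49381}$ ($E = \frac{1}{\frac{36 - 37}{-23 - 37} + 823} = \frac{1}{\frac{1}{-60} \left(-1\right) + 823} = \frac{1}{\left(- \frac{1}{60}\right) \left(-1\right) + 823} = \frac{1}{\frac{1}{60} + 823} = \frac{1}{\frac{49381}{60}} = \frac{60}{49381} \approx 0.001215$)
$E - \frac{1}{t + 3515} = \frac{60}{49381} - \frac{1}{267 + 3515} = \frac{60}{49381} - \frac{1}{3782} = \frac{177539}{186758942}$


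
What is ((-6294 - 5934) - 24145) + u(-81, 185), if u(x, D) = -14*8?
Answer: -36485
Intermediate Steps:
u(x, D) = -112
((-6294 - 5934) - 24145) + u(-81, 185) = ((-6294 - 5934) - 24145) - 112 = (-12228 - 24145) - 112 = -36373 - 112 = -36485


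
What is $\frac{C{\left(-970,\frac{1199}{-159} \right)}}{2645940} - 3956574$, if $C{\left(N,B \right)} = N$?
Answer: $- \frac{1046885741053}{264594} \approx -3.9566 \cdot 10^{6}$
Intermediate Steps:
$\frac{C{\left(-970,\frac{1199}{-159} \right)}}{2645940} - 3956574 = - \frac{970}{2645940} - 3956574 = \left(-970\right) \frac{1}{2645940} - 3956574 = - \frac{97}{264594} - 3956574 = - \frac{1046885741053}{264594}$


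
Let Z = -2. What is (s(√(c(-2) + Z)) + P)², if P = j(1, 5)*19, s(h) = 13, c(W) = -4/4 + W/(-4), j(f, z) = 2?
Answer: 2601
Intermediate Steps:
c(W) = -1 - W/4 (c(W) = -4*¼ + W*(-¼) = -1 - W/4)
P = 38 (P = 2*19 = 38)
(s(√(c(-2) + Z)) + P)² = (13 + 38)² = 51² = 2601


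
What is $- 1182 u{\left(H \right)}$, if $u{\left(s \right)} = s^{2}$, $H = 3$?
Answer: $-10638$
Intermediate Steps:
$- 1182 u{\left(H \right)} = - 1182 \cdot 3^{2} = \left(-1182\right) 9 = -10638$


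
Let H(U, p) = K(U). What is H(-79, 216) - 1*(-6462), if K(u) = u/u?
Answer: 6463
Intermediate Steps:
K(u) = 1
H(U, p) = 1
H(-79, 216) - 1*(-6462) = 1 - 1*(-6462) = 1 + 6462 = 6463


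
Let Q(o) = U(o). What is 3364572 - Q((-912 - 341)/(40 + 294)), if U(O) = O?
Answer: 1123768301/334 ≈ 3.3646e+6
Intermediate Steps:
Q(o) = o
3364572 - Q((-912 - 341)/(40 + 294)) = 3364572 - (-912 - 341)/(40 + 294) = 3364572 - (-1253)/334 = 3364572 - 1*(-1253/334) = 3364572 + 1253/334 = 1123768301/334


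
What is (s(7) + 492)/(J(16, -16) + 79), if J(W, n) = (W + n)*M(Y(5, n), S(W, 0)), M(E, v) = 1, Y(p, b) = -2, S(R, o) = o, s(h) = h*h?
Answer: 541/79 ≈ 6.8481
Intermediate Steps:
s(h) = h²
J(W, n) = W + n (J(W, n) = (W + n)*1 = W + n)
(s(7) + 492)/(J(16, -16) + 79) = (7² + 492)/((16 - 16) + 79) = (49 + 492)/(0 + 79) = 541/79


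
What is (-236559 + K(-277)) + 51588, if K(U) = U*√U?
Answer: -184971 - 277*I*√277 ≈ -1.8497e+5 - 4610.2*I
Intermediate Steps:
K(U) = U^(3/2)
(-236559 + K(-277)) + 51588 = (-236559 + (-277)^(3/2)) + 51588 = (-236559 - 277*I*√277) + 51588 = -184971 - 277*I*√277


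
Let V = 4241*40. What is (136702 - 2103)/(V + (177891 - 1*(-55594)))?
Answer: 134599/403125 ≈ 0.33389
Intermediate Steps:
V = 169640
(136702 - 2103)/(V + (177891 - 1*(-55594))) = (136702 - 2103)/(169640 + (177891 - 1*(-55594))) = 134599/(169640 + (177891 + 55594)) = 134599/(169640 + 233485) = 134599/403125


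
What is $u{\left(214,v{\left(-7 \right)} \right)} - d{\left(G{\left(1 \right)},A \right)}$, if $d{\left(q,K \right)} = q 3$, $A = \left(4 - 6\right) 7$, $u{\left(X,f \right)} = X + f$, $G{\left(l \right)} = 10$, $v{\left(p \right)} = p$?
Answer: $177$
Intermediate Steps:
$A = -14$ ($A = \left(-2\right) 7 = -14$)
$d{\left(q,K \right)} = 3 q$
$u{\left(214,v{\left(-7 \right)} \right)} - d{\left(G{\left(1 \right)},A \right)} = \left(214 - 7\right) - 3 \cdot 10 = 207 - 30 = 177$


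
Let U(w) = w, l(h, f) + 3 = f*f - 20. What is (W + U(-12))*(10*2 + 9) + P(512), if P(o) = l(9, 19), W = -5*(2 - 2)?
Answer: -10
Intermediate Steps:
l(h, f) = -23 + f² (l(h, f) = -3 + (f*f - 20) = -3 + (f² - 20) = -3 + (-20 + f²) = -23 + f²)
W = 0 (W = -5*0 = 0)
P(o) = 338 (P(o) = -23 + 19² = -23 + 361 = 338)
(W + U(-12))*(10*2 + 9) + P(512) = (0 - 12)*(10*2 + 9) + 338 = -12*(20 + 9) + 338 = -12*29 + 338 = -348 + 338 = -10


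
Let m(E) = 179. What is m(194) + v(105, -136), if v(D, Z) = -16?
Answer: 163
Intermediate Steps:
m(194) + v(105, -136) = 179 - 16 = 163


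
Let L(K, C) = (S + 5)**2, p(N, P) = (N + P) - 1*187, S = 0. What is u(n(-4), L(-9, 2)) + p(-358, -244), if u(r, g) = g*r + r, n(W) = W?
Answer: -893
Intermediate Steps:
p(N, P) = -187 + N + P (p(N, P) = (N + P) - 187 = -187 + N + P)
L(K, C) = 25 (L(K, C) = (0 + 5)**2 = 5**2 = 25)
u(r, g) = r + g*r
u(n(-4), L(-9, 2)) + p(-358, -244) = -4*(1 + 25) + (-187 - 358 - 244) = -4*26 - 789 = -104 - 789 = -893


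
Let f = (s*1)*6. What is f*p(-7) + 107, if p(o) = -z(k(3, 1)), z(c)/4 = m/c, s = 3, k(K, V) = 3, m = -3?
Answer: 179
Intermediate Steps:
z(c) = -12/c (z(c) = 4*(-3/c) = -12/c)
p(o) = 4 (p(o) = -(-12)/3 = -1*(-4) = 4)
f = 18 (f = (3*1)*6 = 3*6 = 18)
f*p(-7) + 107 = 18*4 + 107 = 72 + 107 = 179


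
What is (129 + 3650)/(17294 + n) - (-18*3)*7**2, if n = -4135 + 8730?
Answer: 57922073/21889 ≈ 2646.2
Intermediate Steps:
n = 4595
(129 + 3650)/(17294 + n) - (-18*3)*7**2 = (129 + 3650)/(17294 + 4595) - (-18*3)*7**2 = 3779/21889 - (-54)*49 = 3779*(1/21889) - 1*(-2646) = 3779/21889 + 2646 = 57922073/21889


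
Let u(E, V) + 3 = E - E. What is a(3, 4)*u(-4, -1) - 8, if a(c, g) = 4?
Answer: -20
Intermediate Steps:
u(E, V) = -3 (u(E, V) = -3 + (E - E) = -3 + 0 = -3)
a(3, 4)*u(-4, -1) - 8 = 4*(-3) - 8 = -12 - 8 = -20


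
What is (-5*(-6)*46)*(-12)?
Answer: -16560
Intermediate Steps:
(-5*(-6)*46)*(-12) = (30*46)*(-12) = 1380*(-12) = -16560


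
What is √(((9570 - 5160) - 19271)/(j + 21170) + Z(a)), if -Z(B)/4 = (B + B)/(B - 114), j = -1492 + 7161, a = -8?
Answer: I*√2890225054051/1637179 ≈ 1.0384*I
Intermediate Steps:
j = 5669
Z(B) = -8*B/(-114 + B) (Z(B) = -4*(B + B)/(B - 114) = -4*2*B/(-114 + B) = -8*B/(-114 + B))
√(((9570 - 5160) - 19271)/(j + 21170) + Z(a)) = √(((9570 - 5160) - 19271)/(5669 + 21170) - 8*(-8)/(-114 - 8)) = √((4410 - 19271)/26839 - 8*(-8)/(-122)) = √(-14861*1/26839 - 8*(-8)*(-1/122)) = √(-14861/26839 - 32/61) = √(-1765369/1637179) = I*√2890225054051/1637179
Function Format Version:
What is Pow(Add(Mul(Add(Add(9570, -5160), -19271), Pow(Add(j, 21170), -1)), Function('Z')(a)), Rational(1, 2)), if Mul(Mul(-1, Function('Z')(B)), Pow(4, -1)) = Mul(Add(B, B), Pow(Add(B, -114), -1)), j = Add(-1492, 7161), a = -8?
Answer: Mul(Rational(1, 1637179), I, Pow(2890225054051, Rational(1, 2))) ≈ Mul(1.0384, I)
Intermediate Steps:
j = 5669
Function('Z')(B) = Mul(-8, B, Pow(Add(-114, B), -1)) (Function('Z')(B) = Mul(-4, Mul(Add(B, B), Pow(Add(B, -114), -1))) = Mul(-4, Mul(Mul(2, B), Pow(Add(-114, B), -1))) = Mul(-4, Mul(2, B, Pow(Add(-114, B), -1))) = Mul(-8, B, Pow(Add(-114, B), -1)))
Pow(Add(Mul(Add(Add(9570, -5160), -19271), Pow(Add(j, 21170), -1)), Function('Z')(a)), Rational(1, 2)) = Pow(Add(Mul(Add(Add(9570, -5160), -19271), Pow(Add(5669, 21170), -1)), Mul(-8, -8, Pow(Add(-114, -8), -1))), Rational(1, 2)) = Pow(Add(Mul(Add(4410, -19271), Pow(26839, -1)), Mul(-8, -8, Pow(-122, -1))), Rational(1, 2)) = Pow(Add(Mul(-14861, Rational(1, 26839)), Mul(-8, -8, Rational(-1, 122))), Rational(1, 2)) = Pow(Add(Rational(-14861, 26839), Rational(-32, 61)), Rational(1, 2)) = Pow(Rational(-1765369, 1637179), Rational(1, 2)) = Mul(Rational(1, 1637179), I, Pow(2890225054051, Rational(1, 2)))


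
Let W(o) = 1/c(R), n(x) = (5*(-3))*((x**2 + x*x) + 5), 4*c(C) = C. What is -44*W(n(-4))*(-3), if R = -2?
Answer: -264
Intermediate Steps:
c(C) = C/4
n(x) = -75 - 30*x**2 (n(x) = -15*((x**2 + x**2) + 5) = -15*(2*x**2 + 5) = -15*(5 + 2*x**2) = -75 - 30*x**2)
W(o) = -2 (W(o) = 1/((1/4)*(-2)) = 1/(-1/2) = -2)
-44*W(n(-4))*(-3) = -44*(-2)*(-3) = 88*(-3) = -264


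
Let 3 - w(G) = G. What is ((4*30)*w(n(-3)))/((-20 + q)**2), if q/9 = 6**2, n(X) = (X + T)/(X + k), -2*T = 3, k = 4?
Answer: 225/23104 ≈ 0.0097386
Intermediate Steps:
T = -3/2 (T = -1/2*3 = -3/2 ≈ -1.5000)
n(X) = (-3/2 + X)/(4 + X) (n(X) = (X - 3/2)/(X + 4) = (-3/2 + X)/(4 + X))
w(G) = 3 - G
q = 324 (q = 9*6**2 = 9*36 = 324)
((4*30)*w(n(-3)))/((-20 + q)**2) = ((4*30)*(3 - (-3/2 - 3)/(4 - 3)))/((-20 + 324)**2) = (120*(3 - (-9)/(1*2)))/(304**2) = (120*(3 - (-9)/2))/92416 = (120*(3 - 1*(-9/2)))*(1/92416) = (120*(3 + 9/2))*(1/92416) = (120*(15/2))*(1/92416) = 900*(1/92416) = 225/23104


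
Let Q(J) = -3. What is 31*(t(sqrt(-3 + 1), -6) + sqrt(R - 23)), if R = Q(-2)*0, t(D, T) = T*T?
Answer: 1116 + 31*I*sqrt(23) ≈ 1116.0 + 148.67*I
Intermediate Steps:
t(D, T) = T**2
R = 0 (R = -3*0 = 0)
31*(t(sqrt(-3 + 1), -6) + sqrt(R - 23)) = 31*((-6)**2 + sqrt(0 - 23)) = 31*(36 + sqrt(-23)) = 31*(36 + I*sqrt(23)) = 1116 + 31*I*sqrt(23)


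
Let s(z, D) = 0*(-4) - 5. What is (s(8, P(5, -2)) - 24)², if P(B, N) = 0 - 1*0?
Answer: 841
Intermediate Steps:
P(B, N) = 0 (P(B, N) = 0 + 0 = 0)
s(z, D) = -5 (s(z, D) = 0 - 5 = -5)
(s(8, P(5, -2)) - 24)² = (-5 - 24)² = (-29)² = 841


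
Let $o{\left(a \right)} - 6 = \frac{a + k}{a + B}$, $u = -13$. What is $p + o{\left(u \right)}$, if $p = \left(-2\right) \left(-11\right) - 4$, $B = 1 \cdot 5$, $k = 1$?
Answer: $\frac{51}{2} \approx 25.5$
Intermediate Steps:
$B = 5$
$p = 18$ ($p = 22 - 4 = 18$)
$o{\left(a \right)} = 6 + \frac{1 + a}{5 + a}$ ($o{\left(a \right)} = 6 + \frac{a + 1}{a + 5} = 6 + \frac{1 + a}{5 + a}$)
$p + o{\left(u \right)} = 18 + \frac{31 + 7 \left(-13\right)}{5 - 13} = 18 + \frac{31 - 91}{-8} = 18 - - \frac{15}{2} = 18 + \frac{15}{2} = \frac{51}{2}$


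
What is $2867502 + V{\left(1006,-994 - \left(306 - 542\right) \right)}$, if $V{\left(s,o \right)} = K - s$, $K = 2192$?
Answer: $2868688$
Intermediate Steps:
$V{\left(s,o \right)} = 2192 - s$
$2867502 + V{\left(1006,-994 - \left(306 - 542\right) \right)} = 2867502 + \left(2192 - 1006\right) = 2867502 + 1186 = 2868688$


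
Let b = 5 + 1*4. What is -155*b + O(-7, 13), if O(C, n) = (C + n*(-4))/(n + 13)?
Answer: -36329/26 ≈ -1397.3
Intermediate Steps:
O(C, n) = (C - 4*n)/(13 + n)
b = 9 (b = 5 + 4 = 9)
-155*b + O(-7, 13) = -155*9 + (-7 - 4*13)/(13 + 13) = -1395 + (-7 - 52)/26 = -1395 + (1/26)*(-59) = -1395 - 59/26 = -36329/26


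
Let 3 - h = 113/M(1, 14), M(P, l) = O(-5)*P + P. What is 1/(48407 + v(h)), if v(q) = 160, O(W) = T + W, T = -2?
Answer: 1/48567 ≈ 2.0590e-5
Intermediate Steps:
O(W) = -2 + W
M(P, l) = -6*P (M(P, l) = (-2 - 5)*P + P = -7*P + P = -6*P)
h = 131/6 (h = 3 - 113/((-6*1)) = 3 - 113/(-6) = 3 - 113*(-1)/6 = 3 - 1*(-113/6) = 3 + 113/6 = 131/6 ≈ 21.833)
1/(48407 + v(h)) = 1/(48407 + 160) = 1/48567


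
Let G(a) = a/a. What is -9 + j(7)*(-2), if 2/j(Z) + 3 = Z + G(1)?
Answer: -49/5 ≈ -9.8000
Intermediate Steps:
G(a) = 1
j(Z) = 2/(-2 + Z) (j(Z) = 2/(-3 + (Z + 1)) = 2/(-3 + (1 + Z)) = 2/(-2 + Z))
-9 + j(7)*(-2) = -9 + (2/(-2 + 7))*(-2) = -9 + (2/5)*(-2) = -9 + (2*(⅕))*(-2) = -9 + (⅖)*(-2) = -9 - ⅘ = -49/5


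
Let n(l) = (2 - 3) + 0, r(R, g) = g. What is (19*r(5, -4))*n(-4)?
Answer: 76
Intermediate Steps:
n(l) = -1 (n(l) = -1 + 0 = -1)
(19*r(5, -4))*n(-4) = (19*(-4))*(-1) = -76*(-1) = 76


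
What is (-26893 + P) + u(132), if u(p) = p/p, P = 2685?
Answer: -24207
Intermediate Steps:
u(p) = 1
(-26893 + P) + u(132) = (-26893 + 2685) + 1 = -24208 + 1 = -24207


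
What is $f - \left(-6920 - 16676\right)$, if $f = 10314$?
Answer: $33910$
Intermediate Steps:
$f - \left(-6920 - 16676\right) = 10314 - \left(-6920 - 16676\right) = 10314 - -23596 = 10314 + 23596 = 33910$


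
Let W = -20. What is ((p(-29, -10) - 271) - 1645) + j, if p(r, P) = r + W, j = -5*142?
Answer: -2675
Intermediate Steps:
j = -710
p(r, P) = -20 + r (p(r, P) = r - 20 = -20 + r)
((p(-29, -10) - 271) - 1645) + j = (((-20 - 29) - 271) - 1645) - 710 = ((-49 - 271) - 1645) - 710 = (-320 - 1645) - 710 = -1965 - 710 = -2675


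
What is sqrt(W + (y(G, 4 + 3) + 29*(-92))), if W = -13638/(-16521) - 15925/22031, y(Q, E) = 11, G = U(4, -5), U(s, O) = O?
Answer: I*sqrt(39108697267700039606)/121324717 ≈ 51.545*I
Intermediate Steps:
G = -5
W = 12453951/121324717 (W = -13638*(-1/16521) - 15925*1/22031 = 4546/5507 - 15925/22031 = 12453951/121324717 ≈ 0.10265)
sqrt(W + (y(G, 4 + 3) + 29*(-92))) = sqrt(12453951/121324717 + (11 + 29*(-92))) = sqrt(12453951/121324717 + (11 - 2668)) = sqrt(12453951/121324717 - 2657) = sqrt(-322347319118/121324717) = I*sqrt(39108697267700039606)/121324717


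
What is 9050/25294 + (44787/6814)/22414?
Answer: 691665128089/1931563612412 ≈ 0.35809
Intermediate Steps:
9050/25294 + (44787/6814)/22414 = 9050*(1/25294) + (44787*(1/6814))*(1/22414) = 4525/12647 + (44787/6814)*(1/22414) = 4525/12647 + 44787/152728996 = 691665128089/1931563612412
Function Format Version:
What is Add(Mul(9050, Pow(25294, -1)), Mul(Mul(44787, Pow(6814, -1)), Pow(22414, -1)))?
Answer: Rational(691665128089, 1931563612412) ≈ 0.35809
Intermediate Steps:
Add(Mul(9050, Pow(25294, -1)), Mul(Mul(44787, Pow(6814, -1)), Pow(22414, -1))) = Add(Mul(9050, Rational(1, 25294)), Mul(Mul(44787, Rational(1, 6814)), Rational(1, 22414))) = Add(Rational(4525, 12647), Mul(Rational(44787, 6814), Rational(1, 22414))) = Add(Rational(4525, 12647), Rational(44787, 152728996)) = Rational(691665128089, 1931563612412)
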